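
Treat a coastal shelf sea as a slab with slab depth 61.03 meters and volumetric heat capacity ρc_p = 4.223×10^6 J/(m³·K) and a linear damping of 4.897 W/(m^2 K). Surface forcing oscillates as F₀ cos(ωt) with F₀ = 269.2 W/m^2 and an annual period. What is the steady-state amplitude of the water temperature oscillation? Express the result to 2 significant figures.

5.2 K

Areal heat capacity C = ρc_p × D = 4.223×10^6 × 61.03 = 2.58×10^8 J/(m^2 K).
Angular frequency ω = 2π / T = 2π / 3.15×10^7 s = 1.99×10^-7 s⁻¹.
√((Cω)² + λ²) = √((51.3)² + 4.897²) = 51.6 W/(m²·K).
Amplitude A = F₀ / √((Cω)²+λ²) = 269.2 / 51.6 = 5.22 K.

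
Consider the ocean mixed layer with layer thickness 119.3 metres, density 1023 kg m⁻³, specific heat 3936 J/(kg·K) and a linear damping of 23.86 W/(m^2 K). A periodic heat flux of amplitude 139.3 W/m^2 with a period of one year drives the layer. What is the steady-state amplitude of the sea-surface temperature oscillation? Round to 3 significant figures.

1.41 K

Areal heat capacity C = ρ c_p D = 1023 × 3936 × 119.3 = 4.80×10^8 J/(m²·K).
Angular frequency ω = 2π / T = 2π / 3.15×10^7 s = 1.99×10^-7 s⁻¹.
√((Cω)² + λ²) = √((95.7)² + 23.86²) = 98.6 W/(m²·K).
Amplitude A = F₀ / √((Cω)²+λ²) = 139.3 / 98.6 = 1.41 K.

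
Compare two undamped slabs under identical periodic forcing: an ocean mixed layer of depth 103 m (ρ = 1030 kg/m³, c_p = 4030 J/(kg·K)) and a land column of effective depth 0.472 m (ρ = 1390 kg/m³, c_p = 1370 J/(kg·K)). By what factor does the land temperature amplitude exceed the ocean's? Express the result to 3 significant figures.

476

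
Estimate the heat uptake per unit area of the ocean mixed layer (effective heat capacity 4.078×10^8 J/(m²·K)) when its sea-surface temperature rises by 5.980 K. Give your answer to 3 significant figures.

Areal heat capacity C = 4.078×10^8 J/(m²·K) (given).
ΔQ = C ΔT = 4.08×10^8 × 5.980 = 2.44×10^9 J/m².

2.44×10^9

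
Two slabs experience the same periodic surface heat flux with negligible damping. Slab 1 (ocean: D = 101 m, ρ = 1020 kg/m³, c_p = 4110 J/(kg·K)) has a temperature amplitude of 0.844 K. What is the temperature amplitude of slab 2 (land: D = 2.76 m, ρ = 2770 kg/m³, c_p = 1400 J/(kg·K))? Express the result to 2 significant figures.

C_ocean = 4.23×10^8 J/(m²·K); C_land = 1.07×10^7 J/(m²·K).
A ∝ 1/C ⇒ A_land = A_ocean × C_ocean/C_land = 0.844 × 39.6 = 33.4 K.

33 K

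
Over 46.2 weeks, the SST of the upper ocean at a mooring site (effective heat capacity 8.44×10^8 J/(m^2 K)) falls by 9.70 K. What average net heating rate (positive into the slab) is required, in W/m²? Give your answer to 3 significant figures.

Areal heat capacity C = 8.44×10^8 J/(m^2 K) (given).
Required heat per unit area: Q = C ΔT = 8.44×10^8 × -9.70 = -8.19×10^9 J/m².
Flux F = Q / Δt = -8.19×10^9 / 2.79×10^7 s = -293 W/m².

-293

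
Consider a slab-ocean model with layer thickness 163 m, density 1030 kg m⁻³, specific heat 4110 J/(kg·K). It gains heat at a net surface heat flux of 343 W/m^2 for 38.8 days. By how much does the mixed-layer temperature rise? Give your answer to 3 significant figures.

1.67 K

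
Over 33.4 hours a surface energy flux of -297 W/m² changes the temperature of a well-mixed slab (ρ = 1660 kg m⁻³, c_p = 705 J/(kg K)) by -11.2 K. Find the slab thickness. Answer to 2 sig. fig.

Heat input Q = F Δt = -297 × 1.20×10^5 s = -3.57×10^7 J/m².
Required areal heat capacity C = Q / ΔT = 3.19×10^6 J/(m²·K).
Depth D = C / (ρ c_p) = 3.19×10^6 / (1660 × 705) = 2.72 m.

2.7 m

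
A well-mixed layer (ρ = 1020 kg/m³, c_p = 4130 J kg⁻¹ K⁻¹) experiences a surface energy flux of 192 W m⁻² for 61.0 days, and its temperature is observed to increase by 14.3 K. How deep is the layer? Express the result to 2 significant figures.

Heat input Q = F Δt = 192 × 5.27×10^6 s = 1.01×10^9 J/m².
Required areal heat capacity C = Q / ΔT = 7.08×10^7 J/(m²·K).
Depth D = C / (ρ c_p) = 7.08×10^7 / (1020 × 4130) = 16.8 m.

17 m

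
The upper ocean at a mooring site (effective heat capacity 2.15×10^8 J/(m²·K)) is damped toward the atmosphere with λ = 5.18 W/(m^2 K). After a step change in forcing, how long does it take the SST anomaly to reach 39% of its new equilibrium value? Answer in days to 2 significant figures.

240 days

Areal heat capacity C = 2.15×10^8 J/(m²·K) (given).
τ = C / λ = 2.15×10^8 / 5.18 = 4.15×10^7 s.
Fraction reached: 1 − e^(−t/τ) = 0.39 ⇒ t = −τ ln(1 − 0.39) = τ × 0.494.
t = 2.05×10^7 s = 237 days.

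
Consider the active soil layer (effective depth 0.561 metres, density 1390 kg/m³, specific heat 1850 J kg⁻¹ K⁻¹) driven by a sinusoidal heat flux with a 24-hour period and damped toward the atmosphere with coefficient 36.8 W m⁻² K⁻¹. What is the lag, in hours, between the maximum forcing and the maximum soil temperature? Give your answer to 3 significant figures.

4.71 hours

Areal heat capacity C = ρ c_p D = 1390 × 1850 × 0.561 = 1.44×10^6 J/(m^2 K).
ω = 2π / 86400 s = 7.27×10^-5 s⁻¹.
Phase lag φ = arctan(Cω/λ) = arctan(105/36.8) = 1.23 rad.
Time lag = φ / ω = 1.23 / 7.27×10^-5 = 17000 s = 4.71 hours.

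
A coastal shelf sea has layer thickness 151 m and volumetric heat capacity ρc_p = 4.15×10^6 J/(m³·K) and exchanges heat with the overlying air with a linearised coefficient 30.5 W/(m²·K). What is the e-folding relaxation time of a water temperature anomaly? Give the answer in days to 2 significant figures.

240 days

Areal heat capacity C = ρc_p × D = 4.15×10^6 × 151 = 6.27×10^8 J/(m²·K).
Relaxation time τ = C / λ = 6.27×10^8 / 30.5 = 2.05×10^7 s.
In days: 2.05×10^7 s / (86400 s/day) = 238 days.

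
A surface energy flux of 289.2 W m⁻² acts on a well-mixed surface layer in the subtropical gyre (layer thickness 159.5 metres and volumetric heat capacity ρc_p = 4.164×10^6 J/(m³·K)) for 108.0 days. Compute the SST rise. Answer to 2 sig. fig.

Areal heat capacity C = ρc_p × D = 4.164×10^6 × 159.5 = 6.64×10^8 J m⁻² K⁻¹.
Net heat input Q = F Δt = 289.2 × (108.0 days × 86400 s/day) = 2.70×10^9 J/m².
ΔT = Q / C = 2.70×10^9 / 6.64×10^8 = 4.06 K.

4.1 K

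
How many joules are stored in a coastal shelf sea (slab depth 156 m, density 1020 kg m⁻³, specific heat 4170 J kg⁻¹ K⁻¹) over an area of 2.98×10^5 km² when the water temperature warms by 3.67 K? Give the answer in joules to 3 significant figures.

7.26×10^20 J

Areal heat capacity C = ρ c_p D = 1020 × 4170 × 156 = 6.64×10^8 J/(m^2 K).
Heat per unit area: q = C ΔT = 6.64×10^8 × 3.67 = 2.44×10^9 J/m².
Total heat: Q = q × A = 2.44×10^9 × (2.98×10^5 × 10⁶ m²) = 7.26×10^20 J.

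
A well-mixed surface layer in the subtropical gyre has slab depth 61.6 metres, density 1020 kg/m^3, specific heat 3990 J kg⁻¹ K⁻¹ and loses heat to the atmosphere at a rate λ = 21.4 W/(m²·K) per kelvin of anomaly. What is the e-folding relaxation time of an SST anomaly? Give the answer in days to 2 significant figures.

Areal heat capacity C = ρ c_p D = 1020 × 3990 × 61.6 = 2.51×10^8 J m⁻² K⁻¹.
Relaxation time τ = C / λ = 2.51×10^8 / 21.4 = 1.17×10^7 s.
In days: 1.17×10^7 s / (86400 s/day) = 136 days.

140 days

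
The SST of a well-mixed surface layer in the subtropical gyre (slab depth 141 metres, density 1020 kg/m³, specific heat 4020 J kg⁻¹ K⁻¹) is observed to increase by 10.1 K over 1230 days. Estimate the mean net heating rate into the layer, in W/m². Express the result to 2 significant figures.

55

Areal heat capacity C = ρ c_p D = 1020 × 4020 × 141 = 5.78×10^8 J/(m^2 K).
Required heat per unit area: Q = C ΔT = 5.78×10^8 × 10.1 = 5.84×10^9 J/m².
Flux F = Q / Δt = 5.84×10^9 / 1.06×10^8 s = 54.9 W/m².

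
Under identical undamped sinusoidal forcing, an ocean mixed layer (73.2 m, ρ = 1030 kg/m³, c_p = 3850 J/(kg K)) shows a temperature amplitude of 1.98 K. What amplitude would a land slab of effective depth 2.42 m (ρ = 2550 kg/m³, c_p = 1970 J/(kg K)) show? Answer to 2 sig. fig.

C_ocean = 2.90×10^8 J/(m²·K); C_land = 1.22×10^7 J/(m²·K).
A ∝ 1/C ⇒ A_land = A_ocean × C_ocean/C_land = 1.98 × 23.9 = 47.3 K.

47 K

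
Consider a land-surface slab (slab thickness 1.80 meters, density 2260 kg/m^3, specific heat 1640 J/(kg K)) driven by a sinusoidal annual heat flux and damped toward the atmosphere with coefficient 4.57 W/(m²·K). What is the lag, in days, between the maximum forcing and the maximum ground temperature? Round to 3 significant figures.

Areal heat capacity C = ρ c_p D = 2260 × 1640 × 1.80 = 6.67×10^6 J/(m^2 K).
ω = 2π / 3.15×10^7 s = 1.99×10^-7 s⁻¹.
Phase lag φ = arctan(Cω/λ) = arctan(1.33/4.57) = 0.283 rad.
Time lag = φ / ω = 0.283 / 1.99×10^-7 = 1.42×10^6 s = 16.4 days.

16.4 days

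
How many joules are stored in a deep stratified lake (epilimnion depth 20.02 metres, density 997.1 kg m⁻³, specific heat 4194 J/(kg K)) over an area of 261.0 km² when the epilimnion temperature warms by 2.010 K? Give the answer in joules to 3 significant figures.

4.39×10^16 J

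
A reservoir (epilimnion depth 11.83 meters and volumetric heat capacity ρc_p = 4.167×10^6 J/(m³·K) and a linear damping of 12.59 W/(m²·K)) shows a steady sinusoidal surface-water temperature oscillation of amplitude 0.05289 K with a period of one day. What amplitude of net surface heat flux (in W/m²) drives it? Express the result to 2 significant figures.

190

Areal heat capacity C = ρc_p × D = 4.167×10^6 × 11.83 = 4.93×10^7 J/(m²·K).
ω = 2π / 86400 s = 7.27×10^-5 s⁻¹.
√((Cω)² + λ²) = √((3580)² + 12.59²) = 3580 W/(m²·K).
F₀ = A × √((Cω)²+λ²) = 0.05289 × 3580 = 190 W/m².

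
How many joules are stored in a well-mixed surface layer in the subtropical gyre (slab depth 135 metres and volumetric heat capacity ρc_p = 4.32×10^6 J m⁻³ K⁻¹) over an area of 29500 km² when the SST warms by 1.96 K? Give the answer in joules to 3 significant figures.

3.37×10^19 J

Areal heat capacity C = ρc_p × D = 4.32×10^6 × 135 = 5.83×10^8 J m⁻² K⁻¹.
Heat per unit area: q = C ΔT = 5.83×10^8 × 1.96 = 1.14×10^9 J/m².
Total heat: Q = q × A = 1.14×10^9 × (29500 × 10⁶ m²) = 3.37×10^19 J.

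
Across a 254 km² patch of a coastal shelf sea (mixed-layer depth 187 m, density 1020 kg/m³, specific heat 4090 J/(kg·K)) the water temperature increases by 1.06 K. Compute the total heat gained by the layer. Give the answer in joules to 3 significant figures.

Areal heat capacity C = ρ c_p D = 1020 × 4090 × 187 = 7.80×10^8 J/(m^2 K).
Heat per unit area: q = C ΔT = 7.80×10^8 × 1.06 = 8.27×10^8 J/m².
Total heat: Q = q × A = 8.27×10^8 × (254 × 10⁶ m²) = 2.10×10^17 J.

2.10×10^17 J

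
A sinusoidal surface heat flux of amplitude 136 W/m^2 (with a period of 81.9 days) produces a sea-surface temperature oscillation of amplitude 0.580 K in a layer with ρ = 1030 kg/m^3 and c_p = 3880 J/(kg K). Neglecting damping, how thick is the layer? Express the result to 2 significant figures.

ω = 2π / 7.08×10^6 s = 8.88×10^-7 s⁻¹.
Required C = F₀ / (A ω) = 136 / (0.580 × 8.88×10^-7) = 2.64×10^8 J/(m²·K).
D = C / (ρ c_p) = 2.64×10^8 / (1030 × 3880) = 66.1 m.

66 m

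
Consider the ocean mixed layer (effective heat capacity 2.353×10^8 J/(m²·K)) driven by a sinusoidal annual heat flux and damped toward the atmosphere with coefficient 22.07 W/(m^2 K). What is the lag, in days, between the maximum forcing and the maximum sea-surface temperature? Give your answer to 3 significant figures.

Areal heat capacity C = 2.353×10^8 J/(m²·K) (given).
ω = 2π / 3.15×10^7 s = 1.99×10^-7 s⁻¹.
Phase lag φ = arctan(Cω/λ) = arctan(46.9/22.07) = 1.13 rad.
Time lag = φ / ω = 1.13 / 1.99×10^-7 = 5.68×10^6 s = 65.7 days.

65.7 days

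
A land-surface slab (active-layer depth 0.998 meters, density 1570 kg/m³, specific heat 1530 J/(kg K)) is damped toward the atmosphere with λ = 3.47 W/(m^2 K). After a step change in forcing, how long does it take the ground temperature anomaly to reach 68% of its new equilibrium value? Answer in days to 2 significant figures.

Areal heat capacity C = ρ c_p D = 1570 × 1530 × 0.998 = 2.40×10^6 J/(m²·K).
τ = C / λ = 2.40×10^6 / 3.47 = 6.91×10^5 s.
Fraction reached: 1 − e^(−t/τ) = 0.68 ⇒ t = −τ ln(1 − 0.68) = τ × 1.14.
t = 7.87×10^5 s = 9.11 days.

9.1 days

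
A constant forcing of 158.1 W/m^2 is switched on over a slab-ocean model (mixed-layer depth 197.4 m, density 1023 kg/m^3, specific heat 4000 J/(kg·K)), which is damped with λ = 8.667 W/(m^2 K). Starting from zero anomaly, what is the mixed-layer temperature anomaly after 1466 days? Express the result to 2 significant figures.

Areal heat capacity C = ρ c_p D = 1023 × 4000 × 197.4 = 8.08×10^8 J m⁻² K⁻¹.
τ = C / λ = 8.08×10^8 / 8.667 = 9.32×10^7 s.
Equilibrium anomaly ΔT_eq = F / λ = 158.1 / 8.667 = 18.2 K.
t = 1466 days = 1.27×10^8 s, so t/τ = 1.36.
ΔT(t) = ΔT_eq (1 − e^(−t/τ)) = 18.2 × (1 − e^−1.36) = 13.6 K.

14 K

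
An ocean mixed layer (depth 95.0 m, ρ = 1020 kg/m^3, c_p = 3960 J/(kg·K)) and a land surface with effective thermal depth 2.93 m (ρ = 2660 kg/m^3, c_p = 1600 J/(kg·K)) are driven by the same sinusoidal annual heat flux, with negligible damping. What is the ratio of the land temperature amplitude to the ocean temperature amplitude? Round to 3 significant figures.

C_ocean = 1020 × 3960 × 95.0 = 3.84×10^8 J/(m²·K).
C_land = 2660 × 1600 × 2.93 = 1.25×10^7 J/(m²·K).
Undamped amplitude ∝ 1/C, so A_land/A_ocean = C_ocean/C_land = 30.8.

30.8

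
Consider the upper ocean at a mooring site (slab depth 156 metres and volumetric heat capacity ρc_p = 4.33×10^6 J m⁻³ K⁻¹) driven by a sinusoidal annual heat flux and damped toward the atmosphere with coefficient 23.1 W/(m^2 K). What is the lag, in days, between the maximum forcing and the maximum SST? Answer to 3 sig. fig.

Areal heat capacity C = ρc_p × D = 4.33×10^6 × 156 = 6.75×10^8 J m⁻² K⁻¹.
ω = 2π / 3.15×10^7 s = 1.99×10^-7 s⁻¹.
Phase lag φ = arctan(Cω/λ) = arctan(135/23.1) = 1.40 rad.
Time lag = φ / ω = 1.40 / 1.99×10^-7 = 7.03×10^6 s = 81.4 days.

81.4 days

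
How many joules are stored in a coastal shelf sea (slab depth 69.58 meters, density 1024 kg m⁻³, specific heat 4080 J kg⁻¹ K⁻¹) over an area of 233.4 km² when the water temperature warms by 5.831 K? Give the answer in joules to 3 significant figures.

Areal heat capacity C = ρ c_p D = 1024 × 4080 × 69.58 = 2.91×10^8 J m⁻² K⁻¹.
Heat per unit area: q = C ΔT = 2.91×10^8 × 5.831 = 1.70×10^9 J/m².
Total heat: Q = q × A = 1.70×10^9 × (233.4 × 10⁶ m²) = 3.96×10^17 J.

3.96×10^17 J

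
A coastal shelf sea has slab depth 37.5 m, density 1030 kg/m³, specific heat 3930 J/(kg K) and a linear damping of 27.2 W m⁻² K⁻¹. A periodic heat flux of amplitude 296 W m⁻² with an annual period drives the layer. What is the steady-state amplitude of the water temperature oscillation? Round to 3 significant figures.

Areal heat capacity C = ρ c_p D = 1030 × 3930 × 37.5 = 1.52×10^8 J/(m²·K).
Angular frequency ω = 2π / T = 2π / 3.15×10^7 s = 1.99×10^-7 s⁻¹.
√((Cω)² + λ²) = √((30.2)² + 27.2²) = 40.7 W/(m²·K).
Amplitude A = F₀ / √((Cω)²+λ²) = 296 / 40.7 = 7.28 K.

7.28 K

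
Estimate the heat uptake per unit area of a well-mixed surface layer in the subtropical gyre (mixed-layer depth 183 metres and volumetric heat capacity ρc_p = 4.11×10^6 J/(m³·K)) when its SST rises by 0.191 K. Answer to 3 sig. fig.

1.44×10^8

Areal heat capacity C = ρc_p × D = 4.11×10^6 × 183 = 7.52×10^8 J m⁻² K⁻¹.
ΔQ = C ΔT = 7.52×10^8 × 0.191 = 1.44×10^8 J/m².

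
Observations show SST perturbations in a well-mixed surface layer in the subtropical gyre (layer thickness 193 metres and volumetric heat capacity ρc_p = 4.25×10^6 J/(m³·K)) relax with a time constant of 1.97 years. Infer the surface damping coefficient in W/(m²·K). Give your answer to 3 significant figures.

13.2

Areal heat capacity C = ρc_p × D = 4.25×10^6 × 193 = 8.20×10^8 J/(m^2 K).
τ = 1.97 years = 6.22×10^7 s.
λ = C / τ = 8.20×10^8 / 6.22×10^7 = 13.2 W/(m²·K).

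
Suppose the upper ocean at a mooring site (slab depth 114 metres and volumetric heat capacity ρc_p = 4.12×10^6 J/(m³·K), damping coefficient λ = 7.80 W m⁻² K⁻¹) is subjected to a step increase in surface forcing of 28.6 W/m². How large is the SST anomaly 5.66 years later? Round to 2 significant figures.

3.5 K

Areal heat capacity C = ρc_p × D = 4.12×10^6 × 114 = 4.70×10^8 J/(m²·K).
τ = C / λ = 4.70×10^8 / 7.80 = 6.02×10^7 s.
Equilibrium anomaly ΔT_eq = F / λ = 28.6 / 7.80 = 3.67 K.
t = 5.66 years = 1.79×10^8 s, so t/τ = 2.97.
ΔT(t) = ΔT_eq (1 − e^(−t/τ)) = 3.67 × (1 − e^−2.97) = 3.48 K.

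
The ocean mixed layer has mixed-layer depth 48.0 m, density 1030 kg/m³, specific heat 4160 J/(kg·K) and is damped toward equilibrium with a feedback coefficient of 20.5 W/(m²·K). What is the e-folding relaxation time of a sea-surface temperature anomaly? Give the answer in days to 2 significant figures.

120 days

Areal heat capacity C = ρ c_p D = 1030 × 4160 × 48.0 = 2.06×10^8 J m⁻² K⁻¹.
Relaxation time τ = C / λ = 2.06×10^8 / 20.5 = 1.00×10^7 s.
In days: 1.00×10^7 s / (86400 s/day) = 116 days.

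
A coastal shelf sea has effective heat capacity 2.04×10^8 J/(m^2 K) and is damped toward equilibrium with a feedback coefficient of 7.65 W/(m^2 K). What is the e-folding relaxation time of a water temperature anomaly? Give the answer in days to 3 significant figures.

Areal heat capacity C = 2.04×10^8 J/(m^2 K) (given).
Relaxation time τ = C / λ = 2.04×10^8 / 7.65 = 2.67×10^7 s.
In days: 2.67×10^7 s / (86400 s/day) = 309 days.

309 days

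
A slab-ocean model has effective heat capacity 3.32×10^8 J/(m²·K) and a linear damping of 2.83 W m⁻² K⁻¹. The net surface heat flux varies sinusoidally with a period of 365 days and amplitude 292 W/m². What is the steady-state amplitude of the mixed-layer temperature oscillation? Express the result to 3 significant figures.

4.41 K

Areal heat capacity C = 3.32×10^8 J/(m²·K) (given).
Angular frequency ω = 2π / T = 2π / 3.15×10^7 s = 1.99×10^-7 s⁻¹.
√((Cω)² + λ²) = √((66.1)² + 2.83²) = 66.2 W/(m²·K).
Amplitude A = F₀ / √((Cω)²+λ²) = 292 / 66.2 = 4.41 K.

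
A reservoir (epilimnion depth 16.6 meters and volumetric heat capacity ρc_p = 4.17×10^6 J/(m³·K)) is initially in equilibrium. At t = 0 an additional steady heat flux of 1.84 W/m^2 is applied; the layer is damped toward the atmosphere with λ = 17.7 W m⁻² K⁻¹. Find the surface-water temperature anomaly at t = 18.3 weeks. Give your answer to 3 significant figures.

Areal heat capacity C = ρc_p × D = 4.17×10^6 × 16.6 = 6.92×10^7 J m⁻² K⁻¹.
τ = C / λ = 6.92×10^7 / 17.7 = 3.91×10^6 s.
Equilibrium anomaly ΔT_eq = F / λ = 1.84 / 17.7 = 0.104 K.
t = 18.3 weeks = 1.11×10^7 s, so t/τ = 2.83.
ΔT(t) = ΔT_eq (1 − e^(−t/τ)) = 0.104 × (1 − e^−2.83) = 0.0978 K.

0.0978 K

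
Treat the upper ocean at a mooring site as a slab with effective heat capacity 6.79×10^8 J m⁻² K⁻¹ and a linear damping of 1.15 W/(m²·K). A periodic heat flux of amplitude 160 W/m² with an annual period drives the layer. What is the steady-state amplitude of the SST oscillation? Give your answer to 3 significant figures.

1.18 K

Areal heat capacity C = 6.79×10^8 J m⁻² K⁻¹ (given).
Angular frequency ω = 2π / T = 2π / 3.15×10^7 s = 1.99×10^-7 s⁻¹.
√((Cω)² + λ²) = √((135)² + 1.15²) = 135 W/(m²·K).
Amplitude A = F₀ / √((Cω)²+λ²) = 160 / 135 = 1.18 K.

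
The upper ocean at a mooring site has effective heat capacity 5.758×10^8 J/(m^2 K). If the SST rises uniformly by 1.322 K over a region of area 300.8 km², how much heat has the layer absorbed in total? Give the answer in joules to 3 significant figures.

Areal heat capacity C = 5.758×10^8 J/(m^2 K) (given).
Heat per unit area: q = C ΔT = 5.76×10^8 × 1.322 = 7.61×10^8 J/m².
Total heat: Q = q × A = 7.61×10^8 × (300.8 × 10⁶ m²) = 2.29×10^17 J.

2.29×10^17 J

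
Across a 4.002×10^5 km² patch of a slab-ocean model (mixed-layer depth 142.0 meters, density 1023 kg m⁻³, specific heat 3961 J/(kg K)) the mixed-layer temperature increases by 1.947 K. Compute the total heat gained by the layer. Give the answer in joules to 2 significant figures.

Areal heat capacity C = ρ c_p D = 1023 × 3961 × 142.0 = 5.75×10^8 J/(m^2 K).
Heat per unit area: q = C ΔT = 5.75×10^8 × 1.947 = 1.12×10^9 J/m².
Total heat: Q = q × A = 1.12×10^9 × (4.002×10^5 × 10⁶ m²) = 4.48×10^20 J.

4.5×10^20 J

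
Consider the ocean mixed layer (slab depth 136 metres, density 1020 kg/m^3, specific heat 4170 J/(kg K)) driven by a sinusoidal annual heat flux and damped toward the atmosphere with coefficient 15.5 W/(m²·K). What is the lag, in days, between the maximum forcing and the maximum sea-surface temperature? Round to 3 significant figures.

83.5 days

Areal heat capacity C = ρ c_p D = 1020 × 4170 × 136 = 5.78×10^8 J m⁻² K⁻¹.
ω = 2π / 3.15×10^7 s = 1.99×10^-7 s⁻¹.
Phase lag φ = arctan(Cω/λ) = arctan(115/15.5) = 1.44 rad.
Time lag = φ / ω = 1.44 / 1.99×10^-7 = 7.21×10^6 s = 83.5 days.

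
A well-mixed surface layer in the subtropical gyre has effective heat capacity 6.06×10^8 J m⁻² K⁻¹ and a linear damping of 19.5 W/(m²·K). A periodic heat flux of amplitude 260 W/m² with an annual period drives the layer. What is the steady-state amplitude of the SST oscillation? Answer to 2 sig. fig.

2.1 K

Areal heat capacity C = 6.06×10^8 J m⁻² K⁻¹ (given).
Angular frequency ω = 2π / T = 2π / 3.15×10^7 s = 1.99×10^-7 s⁻¹.
√((Cω)² + λ²) = √((121)² + 19.5²) = 122 W/(m²·K).
Amplitude A = F₀ / √((Cω)²+λ²) = 260 / 122 = 2.13 K.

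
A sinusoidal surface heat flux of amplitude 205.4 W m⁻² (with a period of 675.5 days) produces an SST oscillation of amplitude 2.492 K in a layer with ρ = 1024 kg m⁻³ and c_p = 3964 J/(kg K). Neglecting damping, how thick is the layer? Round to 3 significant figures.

ω = 2π / 5.84×10^7 s = 1.08×10^-7 s⁻¹.
Required C = F₀ / (A ω) = 205.4 / (2.492 × 1.08×10^-7) = 7.66×10^8 J/(m²·K).
D = C / (ρ c_p) = 7.66×10^8 / (1024 × 3964) = 189 m.

189 m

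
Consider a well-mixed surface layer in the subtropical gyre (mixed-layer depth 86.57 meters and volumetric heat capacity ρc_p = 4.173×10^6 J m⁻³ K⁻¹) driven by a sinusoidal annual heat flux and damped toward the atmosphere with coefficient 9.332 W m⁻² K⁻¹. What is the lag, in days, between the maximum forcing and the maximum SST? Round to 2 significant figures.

84 days

Areal heat capacity C = ρc_p × D = 4.173×10^6 × 86.57 = 3.61×10^8 J/(m^2 K).
ω = 2π / 3.15×10^7 s = 1.99×10^-7 s⁻¹.
Phase lag φ = arctan(Cω/λ) = arctan(72.0/9.332) = 1.44 rad.
Time lag = φ / ω = 1.44 / 1.99×10^-7 = 7.24×10^6 s = 83.8 days.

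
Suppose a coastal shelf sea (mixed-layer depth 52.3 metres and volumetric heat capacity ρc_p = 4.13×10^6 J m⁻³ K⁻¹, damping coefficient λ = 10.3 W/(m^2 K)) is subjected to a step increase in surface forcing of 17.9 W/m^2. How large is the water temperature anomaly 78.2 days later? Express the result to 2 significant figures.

Areal heat capacity C = ρc_p × D = 4.13×10^6 × 52.3 = 2.16×10^8 J m⁻² K⁻¹.
τ = C / λ = 2.16×10^8 / 10.3 = 2.10×10^7 s.
Equilibrium anomaly ΔT_eq = F / λ = 17.9 / 10.3 = 1.74 K.
t = 78.2 days = 6.76×10^6 s, so t/τ = 0.322.
ΔT(t) = ΔT_eq (1 − e^(−t/τ)) = 1.74 × (1 − e^−0.322) = 0.479 K.

0.48 K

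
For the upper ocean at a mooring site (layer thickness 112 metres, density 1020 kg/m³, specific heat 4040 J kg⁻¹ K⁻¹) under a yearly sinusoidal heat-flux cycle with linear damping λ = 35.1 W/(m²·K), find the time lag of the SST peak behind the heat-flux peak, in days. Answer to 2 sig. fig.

Areal heat capacity C = ρ c_p D = 1020 × 4040 × 112 = 4.62×10^8 J/(m^2 K).
ω = 2π / 3.15×10^7 s = 1.99×10^-7 s⁻¹.
Phase lag φ = arctan(Cω/λ) = arctan(92.0/35.1) = 1.21 rad.
Time lag = φ / ω = 1.21 / 1.99×10^-7 = 6.05×10^6 s = 70.1 days.

70 days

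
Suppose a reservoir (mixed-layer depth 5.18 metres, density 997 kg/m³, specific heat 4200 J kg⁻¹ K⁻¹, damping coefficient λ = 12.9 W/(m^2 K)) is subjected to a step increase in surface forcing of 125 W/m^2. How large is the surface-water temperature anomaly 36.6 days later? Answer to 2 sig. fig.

8.2 K

Areal heat capacity C = ρ c_p D = 997 × 4200 × 5.18 = 2.17×10^7 J/(m²·K).
τ = C / λ = 2.17×10^7 / 12.9 = 1.68×10^6 s.
Equilibrium anomaly ΔT_eq = F / λ = 125 / 12.9 = 9.69 K.
t = 36.6 days = 3.16×10^6 s, so t/τ = 1.88.
ΔT(t) = ΔT_eq (1 − e^(−t/τ)) = 9.69 × (1 − e^−1.88) = 8.21 K.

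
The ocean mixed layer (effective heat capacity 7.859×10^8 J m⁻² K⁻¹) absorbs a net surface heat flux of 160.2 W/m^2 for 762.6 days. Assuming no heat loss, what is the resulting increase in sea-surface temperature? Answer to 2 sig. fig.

Areal heat capacity C = 7.859×10^8 J m⁻² K⁻¹ (given).
Net heat input Q = F Δt = 160.2 × (762.6 days × 86400 s/day) = 1.06×10^10 J/m².
ΔT = Q / C = 1.06×10^10 / 7.86×10^8 = 13.4 K.

13 K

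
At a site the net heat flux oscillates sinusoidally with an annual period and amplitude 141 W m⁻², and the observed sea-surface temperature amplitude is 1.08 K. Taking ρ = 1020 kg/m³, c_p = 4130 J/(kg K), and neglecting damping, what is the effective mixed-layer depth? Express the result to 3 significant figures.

156 m

ω = 2π / 3.15×10^7 s = 1.99×10^-7 s⁻¹.
Required C = F₀ / (A ω) = 141 / (1.08 × 1.99×10^-7) = 6.55×10^8 J/(m²·K).
D = C / (ρ c_p) = 6.55×10^8 / (1020 × 4130) = 156 m.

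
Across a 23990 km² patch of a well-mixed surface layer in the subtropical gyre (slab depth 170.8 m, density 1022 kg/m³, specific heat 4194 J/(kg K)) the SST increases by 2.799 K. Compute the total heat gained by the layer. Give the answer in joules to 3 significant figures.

Areal heat capacity C = ρ c_p D = 1022 × 4194 × 170.8 = 7.32×10^8 J/(m^2 K).
Heat per unit area: q = C ΔT = 7.32×10^8 × 2.799 = 2.05×10^9 J/m².
Total heat: Q = q × A = 2.05×10^9 × (23990 × 10⁶ m²) = 4.92×10^19 J.

4.92×10^19 J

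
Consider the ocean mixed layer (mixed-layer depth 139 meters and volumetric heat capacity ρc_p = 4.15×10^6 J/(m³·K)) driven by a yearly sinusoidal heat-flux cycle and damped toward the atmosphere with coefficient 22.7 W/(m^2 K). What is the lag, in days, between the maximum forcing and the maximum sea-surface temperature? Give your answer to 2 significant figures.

Areal heat capacity C = ρc_p × D = 4.15×10^6 × 139 = 5.77×10^8 J/(m²·K).
ω = 2π / 3.15×10^7 s = 1.99×10^-7 s⁻¹.
Phase lag φ = arctan(Cω/λ) = arctan(115/22.7) = 1.38 rad.
Time lag = φ / ω = 1.38 / 1.99×10^-7 = 6.91×10^6 s = 79.9 days.

80 days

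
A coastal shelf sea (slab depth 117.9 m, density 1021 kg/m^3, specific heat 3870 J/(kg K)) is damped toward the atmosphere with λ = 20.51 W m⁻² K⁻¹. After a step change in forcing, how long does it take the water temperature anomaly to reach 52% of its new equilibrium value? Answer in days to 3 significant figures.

Areal heat capacity C = ρ c_p D = 1021 × 3870 × 117.9 = 4.66×10^8 J/(m²·K).
τ = C / λ = 4.66×10^8 / 20.51 = 2.27×10^7 s.
Fraction reached: 1 − e^(−t/τ) = 0.52 ⇒ t = −τ ln(1 − 0.52) = τ × 0.734.
t = 1.67×10^7 s = 193 days.

193 days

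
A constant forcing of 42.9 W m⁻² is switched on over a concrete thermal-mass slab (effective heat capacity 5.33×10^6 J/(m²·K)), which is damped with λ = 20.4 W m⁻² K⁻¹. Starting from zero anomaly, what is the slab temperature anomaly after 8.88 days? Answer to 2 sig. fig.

Areal heat capacity C = 5.33×10^6 J/(m²·K) (given).
τ = C / λ = 5.33×10^6 / 20.4 = 2.61×10^5 s.
Equilibrium anomaly ΔT_eq = F / λ = 42.9 / 20.4 = 2.10 K.
t = 8.88 days = 7.67×10^5 s, so t/τ = 2.94.
ΔT(t) = ΔT_eq (1 − e^(−t/τ)) = 2.10 × (1 − e^−2.94) = 1.99 K.

2.0 K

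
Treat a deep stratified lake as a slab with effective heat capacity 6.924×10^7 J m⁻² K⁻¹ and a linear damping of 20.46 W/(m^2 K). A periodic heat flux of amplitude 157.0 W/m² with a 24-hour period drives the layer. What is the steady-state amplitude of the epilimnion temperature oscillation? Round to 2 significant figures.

0.031 K

Areal heat capacity C = 6.924×10^7 J m⁻² K⁻¹ (given).
Angular frequency ω = 2π / T = 2π / 86400 s = 7.27×10^-5 s⁻¹.
√((Cω)² + λ²) = √((5040)² + 20.46²) = 5040 W/(m²·K).
Amplitude A = F₀ / √((Cω)²+λ²) = 157.0 / 5040 = 0.0312 K.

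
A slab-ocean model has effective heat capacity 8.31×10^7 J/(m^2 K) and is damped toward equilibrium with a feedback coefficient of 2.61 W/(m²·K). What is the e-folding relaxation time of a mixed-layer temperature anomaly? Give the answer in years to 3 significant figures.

1.01 years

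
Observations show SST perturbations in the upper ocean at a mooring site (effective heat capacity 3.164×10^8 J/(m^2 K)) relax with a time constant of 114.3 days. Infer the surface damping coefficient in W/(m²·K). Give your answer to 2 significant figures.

32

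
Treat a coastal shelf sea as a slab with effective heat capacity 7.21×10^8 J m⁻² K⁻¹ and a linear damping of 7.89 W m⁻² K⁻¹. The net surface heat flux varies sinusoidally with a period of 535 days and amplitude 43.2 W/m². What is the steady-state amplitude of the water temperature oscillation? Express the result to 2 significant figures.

Areal heat capacity C = 7.21×10^8 J m⁻² K⁻¹ (given).
Angular frequency ω = 2π / T = 2π / 4.62×10^7 s = 1.36×10^-7 s⁻¹.
√((Cω)² + λ²) = √((98.0)² + 7.89²) = 98.3 W/(m²·K).
Amplitude A = F₀ / √((Cω)²+λ²) = 43.2 / 98.3 = 0.439 K.

0.44 K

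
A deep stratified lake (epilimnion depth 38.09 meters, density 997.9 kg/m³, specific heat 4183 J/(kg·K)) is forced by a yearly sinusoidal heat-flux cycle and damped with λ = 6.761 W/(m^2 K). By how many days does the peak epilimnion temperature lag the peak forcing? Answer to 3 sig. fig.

79.0 days

Areal heat capacity C = ρ c_p D = 997.9 × 4183 × 38.09 = 1.59×10^8 J/(m^2 K).
ω = 2π / 3.15×10^7 s = 1.99×10^-7 s⁻¹.
Phase lag φ = arctan(Cω/λ) = arctan(31.7/6.761) = 1.36 rad.
Time lag = φ / ω = 1.36 / 1.99×10^-7 = 6.83×10^6 s = 79.0 days.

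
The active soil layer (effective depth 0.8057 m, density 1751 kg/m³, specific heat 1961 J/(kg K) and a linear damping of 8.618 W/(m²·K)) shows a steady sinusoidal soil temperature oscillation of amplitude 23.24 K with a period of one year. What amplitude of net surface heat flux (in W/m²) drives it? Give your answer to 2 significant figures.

Areal heat capacity C = ρ c_p D = 1751 × 1961 × 0.8057 = 2.77×10^6 J m⁻² K⁻¹.
ω = 2π / 3.15×10^7 s = 1.99×10^-7 s⁻¹.
√((Cω)² + λ²) = √((0.551)² + 8.618²) = 8.64 W/(m²·K).
F₀ = A × √((Cω)²+λ²) = 23.24 × 8.64 = 201 W/m².

200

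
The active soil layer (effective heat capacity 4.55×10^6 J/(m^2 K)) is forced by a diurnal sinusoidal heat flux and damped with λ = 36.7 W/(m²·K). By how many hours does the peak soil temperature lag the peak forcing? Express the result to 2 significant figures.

Areal heat capacity C = 4.55×10^6 J/(m^2 K) (given).
ω = 2π / 86400 s = 7.27×10^-5 s⁻¹.
Phase lag φ = arctan(Cω/λ) = arctan(331/36.7) = 1.46 rad.
Time lag = φ / ω = 1.46 / 7.27×10^-5 = 20100 s = 5.58 hours.

5.6 hours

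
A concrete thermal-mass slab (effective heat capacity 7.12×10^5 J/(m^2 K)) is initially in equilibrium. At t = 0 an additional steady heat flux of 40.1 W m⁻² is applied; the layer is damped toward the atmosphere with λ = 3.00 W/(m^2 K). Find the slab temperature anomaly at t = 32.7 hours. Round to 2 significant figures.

Areal heat capacity C = 7.12×10^5 J/(m^2 K) (given).
τ = C / λ = 7.12×10^5 / 3.00 = 2.37×10^5 s.
Equilibrium anomaly ΔT_eq = F / λ = 40.1 / 3.00 = 13.4 K.
t = 32.7 hours = 1.18×10^5 s, so t/τ = 0.496.
ΔT(t) = ΔT_eq (1 − e^(−t/τ)) = 13.4 × (1 − e^−0.496) = 5.23 K.

5.2 K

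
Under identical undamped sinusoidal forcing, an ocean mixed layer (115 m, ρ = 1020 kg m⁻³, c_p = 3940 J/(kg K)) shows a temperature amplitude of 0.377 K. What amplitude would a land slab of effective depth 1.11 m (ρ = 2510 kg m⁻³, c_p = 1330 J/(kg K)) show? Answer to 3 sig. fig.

47.0 K

C_ocean = 4.62×10^8 J/(m²·K); C_land = 3.71×10^6 J/(m²·K).
A ∝ 1/C ⇒ A_land = A_ocean × C_ocean/C_land = 0.377 × 125 = 47.0 K.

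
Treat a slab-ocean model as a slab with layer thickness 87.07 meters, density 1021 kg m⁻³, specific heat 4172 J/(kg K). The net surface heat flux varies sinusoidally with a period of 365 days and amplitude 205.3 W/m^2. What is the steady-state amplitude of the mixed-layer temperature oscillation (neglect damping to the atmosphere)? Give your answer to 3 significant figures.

2.78 K

Areal heat capacity C = ρ c_p D = 1021 × 4172 × 87.07 = 3.71×10^8 J m⁻² K⁻¹.
Angular frequency ω = 2π / T = 2π / 3.15×10^7 s = 1.99×10^-7 s⁻¹.
Cω = 3.71×10^8 × 1.99×10^-7 = 73.9 W/(m²·K).
Amplitude A = F₀ / (Cω) = 205.3 / 73.9 = 2.78 K.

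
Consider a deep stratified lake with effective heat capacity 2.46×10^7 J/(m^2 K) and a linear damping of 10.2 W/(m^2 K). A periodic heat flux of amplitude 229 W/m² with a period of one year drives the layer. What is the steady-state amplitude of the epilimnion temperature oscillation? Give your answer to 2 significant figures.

Areal heat capacity C = 2.46×10^7 J/(m^2 K) (given).
Angular frequency ω = 2π / T = 2π / 3.15×10^7 s = 1.99×10^-7 s⁻¹.
√((Cω)² + λ²) = √((4.90)² + 10.2²) = 11.3 W/(m²·K).
Amplitude A = F₀ / √((Cω)²+λ²) = 229 / 11.3 = 20.2 K.

20 K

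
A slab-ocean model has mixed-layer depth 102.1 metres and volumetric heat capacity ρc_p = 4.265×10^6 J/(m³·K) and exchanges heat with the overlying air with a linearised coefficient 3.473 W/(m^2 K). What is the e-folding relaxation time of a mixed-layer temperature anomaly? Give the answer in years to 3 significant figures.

Areal heat capacity C = ρc_p × D = 4.265×10^6 × 102.1 = 4.35×10^8 J/(m²·K).
Relaxation time τ = C / λ = 4.35×10^8 / 3.473 = 1.25×10^8 s.
In years: 1.25×10^8 s / (3.156×10^7 s/year) = 3.97 years.

3.97 years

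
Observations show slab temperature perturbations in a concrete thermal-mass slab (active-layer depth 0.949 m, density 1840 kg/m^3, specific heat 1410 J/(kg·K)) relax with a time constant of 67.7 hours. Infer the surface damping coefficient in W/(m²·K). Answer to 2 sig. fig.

10

Areal heat capacity C = ρ c_p D = 1840 × 1410 × 0.949 = 2.46×10^6 J/(m²·K).
τ = 67.7 hours = 2.44×10^5 s.
λ = C / τ = 2.46×10^6 / 2.44×10^5 = 10.1 W/(m²·K).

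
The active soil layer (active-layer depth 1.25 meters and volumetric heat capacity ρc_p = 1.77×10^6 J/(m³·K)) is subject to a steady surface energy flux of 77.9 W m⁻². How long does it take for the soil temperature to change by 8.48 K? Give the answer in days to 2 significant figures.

2.8 days

Areal heat capacity C = ρc_p × D = 1.77×10^6 × 1.25 = 2.21×10^6 J m⁻² K⁻¹.
Time required: Δt = C ΔT / F = 2.21×10^6 × 8.48 / 77.9 = 2.41×10^5 s.
In days: 2.41×10^5 s / (86400 s/day) = 2.79 days.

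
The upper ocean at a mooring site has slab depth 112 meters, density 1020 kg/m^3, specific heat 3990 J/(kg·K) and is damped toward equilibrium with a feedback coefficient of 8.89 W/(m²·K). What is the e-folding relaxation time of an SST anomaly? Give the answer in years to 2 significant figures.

1.6 years

Areal heat capacity C = ρ c_p D = 1020 × 3990 × 112 = 4.56×10^8 J/(m²·K).
Relaxation time τ = C / λ = 4.56×10^8 / 8.89 = 5.13×10^7 s.
In years: 5.13×10^7 s / (3.156×10^7 s/year) = 1.62 years.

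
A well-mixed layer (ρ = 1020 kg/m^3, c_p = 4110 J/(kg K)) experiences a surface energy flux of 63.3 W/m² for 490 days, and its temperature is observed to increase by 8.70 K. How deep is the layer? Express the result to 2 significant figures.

73 m

Heat input Q = F Δt = 63.3 × 4.23×10^7 s = 2.68×10^9 J/m².
Required areal heat capacity C = Q / ΔT = 3.08×10^8 J/(m²·K).
Depth D = C / (ρ c_p) = 3.08×10^8 / (1020 × 4110) = 73.5 m.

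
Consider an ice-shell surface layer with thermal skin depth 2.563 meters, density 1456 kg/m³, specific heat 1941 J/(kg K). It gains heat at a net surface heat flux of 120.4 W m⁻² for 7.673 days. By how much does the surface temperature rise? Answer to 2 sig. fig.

11 K

Areal heat capacity C = ρ c_p D = 1456 × 1941 × 2.563 = 7.24×10^6 J/(m²·K).
Net heat input Q = F Δt = 120.4 × (7.673 days × 86400 s/day) = 7.98×10^7 J/m².
ΔT = Q / C = 7.98×10^7 / 7.24×10^6 = 11.0 K.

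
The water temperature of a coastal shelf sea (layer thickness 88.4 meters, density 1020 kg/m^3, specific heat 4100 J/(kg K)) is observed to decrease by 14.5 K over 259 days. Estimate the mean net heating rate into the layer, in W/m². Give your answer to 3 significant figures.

Areal heat capacity C = ρ c_p D = 1020 × 4100 × 88.4 = 3.70×10^8 J/(m^2 K).
Required heat per unit area: Q = C ΔT = 3.70×10^8 × -14.5 = -5.36×10^9 J/m².
Flux F = Q / Δt = -5.36×10^9 / 2.24×10^7 s = -240 W/m².

-240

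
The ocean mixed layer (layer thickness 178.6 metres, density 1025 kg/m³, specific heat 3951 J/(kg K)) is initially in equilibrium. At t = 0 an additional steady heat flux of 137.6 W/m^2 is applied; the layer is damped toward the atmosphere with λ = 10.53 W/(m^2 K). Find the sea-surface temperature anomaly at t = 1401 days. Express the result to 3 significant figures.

10.8 K

Areal heat capacity C = ρ c_p D = 1025 × 3951 × 178.6 = 7.23×10^8 J/(m^2 K).
τ = C / λ = 7.23×10^8 / 10.53 = 6.87×10^7 s.
Equilibrium anomaly ΔT_eq = F / λ = 137.6 / 10.53 = 13.1 K.
t = 1401 days = 1.21×10^8 s, so t/τ = 1.76.
ΔT(t) = ΔT_eq (1 − e^(−t/τ)) = 13.1 × (1 − e^−1.76) = 10.8 K.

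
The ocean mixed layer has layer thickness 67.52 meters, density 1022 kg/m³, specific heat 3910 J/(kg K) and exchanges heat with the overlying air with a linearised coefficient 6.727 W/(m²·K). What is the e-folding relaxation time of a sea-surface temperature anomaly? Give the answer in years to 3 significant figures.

Areal heat capacity C = ρ c_p D = 1022 × 3910 × 67.52 = 2.70×10^8 J/(m²·K).
Relaxation time τ = C / λ = 2.70×10^8 / 6.727 = 4.01×10^7 s.
In years: 4.01×10^7 s / (3.156×10^7 s/year) = 1.27 years.

1.27 years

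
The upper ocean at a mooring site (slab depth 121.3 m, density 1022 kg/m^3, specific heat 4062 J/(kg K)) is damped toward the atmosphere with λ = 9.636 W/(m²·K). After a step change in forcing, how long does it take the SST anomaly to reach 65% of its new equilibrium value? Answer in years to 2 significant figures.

1.7 years

Areal heat capacity C = ρ c_p D = 1022 × 4062 × 121.3 = 5.04×10^8 J/(m²·K).
τ = C / λ = 5.04×10^8 / 9.636 = 5.23×10^7 s.
Fraction reached: 1 − e^(−t/τ) = 0.65 ⇒ t = −τ ln(1 − 0.65) = τ × 1.05.
t = 5.49×10^7 s = 1.74 years.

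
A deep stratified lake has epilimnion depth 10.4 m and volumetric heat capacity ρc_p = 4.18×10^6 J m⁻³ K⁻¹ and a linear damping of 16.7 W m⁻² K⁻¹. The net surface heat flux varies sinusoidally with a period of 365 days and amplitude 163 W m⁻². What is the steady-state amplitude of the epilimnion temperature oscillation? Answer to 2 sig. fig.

Areal heat capacity C = ρc_p × D = 4.18×10^6 × 10.4 = 4.35×10^7 J m⁻² K⁻¹.
Angular frequency ω = 2π / T = 2π / 3.15×10^7 s = 1.99×10^-7 s⁻¹.
√((Cω)² + λ²) = √((8.66)² + 16.7²) = 18.8 W/(m²·K).
Amplitude A = F₀ / √((Cω)²+λ²) = 163 / 18.8 = 8.66 K.

8.7 K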